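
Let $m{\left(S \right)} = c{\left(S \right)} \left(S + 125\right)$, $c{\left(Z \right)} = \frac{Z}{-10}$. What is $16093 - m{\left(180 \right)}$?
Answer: $21583$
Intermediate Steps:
$c{\left(Z \right)} = - \frac{Z}{10}$ ($c{\left(Z \right)} = Z \left(- \frac{1}{10}\right) = - \frac{Z}{10}$)
$m{\left(S \right)} = - \frac{S \left(125 + S\right)}{10}$ ($m{\left(S \right)} = - \frac{S}{10} \left(S + 125\right) = - \frac{S}{10} \left(125 + S\right) = - \frac{S \left(125 + S\right)}{10}$)
$16093 - m{\left(180 \right)} = 16093 - \left(- \frac{1}{10}\right) 180 \left(125 + 180\right) = 16093 - \left(- \frac{1}{10}\right) 180 \cdot 305 = 16093 - -5490 = 16093 + 5490 = 21583$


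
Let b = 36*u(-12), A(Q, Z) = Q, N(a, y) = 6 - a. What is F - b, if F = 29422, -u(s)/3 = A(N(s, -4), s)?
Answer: 31366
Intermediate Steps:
u(s) = -18 + 3*s (u(s) = -3*(6 - s) = -18 + 3*s)
b = -1944 (b = 36*(-18 + 3*(-12)) = 36*(-18 - 36) = 36*(-54) = -1944)
F - b = 29422 - 1*(-1944) = 29422 + 1944 = 31366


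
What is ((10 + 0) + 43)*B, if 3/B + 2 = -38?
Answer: -159/40 ≈ -3.9750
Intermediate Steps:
B = -3/40 (B = 3/(-2 - 38) = 3/(-40) = 3*(-1/40) = -3/40 ≈ -0.075000)
((10 + 0) + 43)*B = ((10 + 0) + 43)*(-3/40) = (10 + 43)*(-3/40) = 53*(-3/40) = -159/40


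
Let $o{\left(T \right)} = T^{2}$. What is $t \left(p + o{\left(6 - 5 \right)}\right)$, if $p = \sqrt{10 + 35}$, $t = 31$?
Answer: $31 + 93 \sqrt{5} \approx 238.95$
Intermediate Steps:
$p = 3 \sqrt{5}$ ($p = \sqrt{45} = 3 \sqrt{5} \approx 6.7082$)
$t \left(p + o{\left(6 - 5 \right)}\right) = 31 \left(3 \sqrt{5} + \left(6 - 5\right)^{2}\right) = 31 \left(3 \sqrt{5} + 1^{2}\right) = 31 \left(3 \sqrt{5} + 1\right) = 31 \left(1 + 3 \sqrt{5}\right) = 31 + 93 \sqrt{5}$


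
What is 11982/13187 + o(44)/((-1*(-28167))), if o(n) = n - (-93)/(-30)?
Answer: 3380363423/3714382290 ≈ 0.91007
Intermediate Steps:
o(n) = -31/10 + n (o(n) = n - (-93)*(-1)/30 = n - 1*31/10 = n - 31/10 = -31/10 + n)
11982/13187 + o(44)/((-1*(-28167))) = 11982/13187 + (-31/10 + 44)/((-1*(-28167))) = 11982*(1/13187) + (409/10)/28167 = 11982/13187 + (409/10)*(1/28167) = 11982/13187 + 409/281670 = 3380363423/3714382290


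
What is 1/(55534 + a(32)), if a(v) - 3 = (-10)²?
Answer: 1/55637 ≈ 1.7974e-5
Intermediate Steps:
a(v) = 103 (a(v) = 3 + (-10)² = 3 + 100 = 103)
1/(55534 + a(32)) = 1/(55534 + 103) = 1/55637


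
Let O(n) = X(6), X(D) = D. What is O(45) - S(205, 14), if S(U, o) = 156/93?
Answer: 134/31 ≈ 4.3226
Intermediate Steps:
S(U, o) = 52/31 (S(U, o) = 156*(1/93) = 52/31)
O(n) = 6
O(45) - S(205, 14) = 6 - 1*52/31 = 6 - 52/31 = 134/31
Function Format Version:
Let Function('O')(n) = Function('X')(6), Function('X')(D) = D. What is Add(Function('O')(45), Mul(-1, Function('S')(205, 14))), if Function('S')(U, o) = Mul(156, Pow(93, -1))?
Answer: Rational(134, 31) ≈ 4.3226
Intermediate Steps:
Function('S')(U, o) = Rational(52, 31) (Function('S')(U, o) = Mul(156, Rational(1, 93)) = Rational(52, 31))
Function('O')(n) = 6
Add(Function('O')(45), Mul(-1, Function('S')(205, 14))) = Add(6, Mul(-1, Rational(52, 31))) = Add(6, Rational(-52, 31)) = Rational(134, 31)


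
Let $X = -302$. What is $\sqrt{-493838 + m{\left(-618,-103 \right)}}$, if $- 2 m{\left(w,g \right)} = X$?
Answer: $i \sqrt{493687} \approx 702.63 i$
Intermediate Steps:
$m{\left(w,g \right)} = 151$ ($m{\left(w,g \right)} = \left(- \frac{1}{2}\right) \left(-302\right) = 151$)
$\sqrt{-493838 + m{\left(-618,-103 \right)}} = \sqrt{-493838 + 151} = \sqrt{-493687} = i \sqrt{493687}$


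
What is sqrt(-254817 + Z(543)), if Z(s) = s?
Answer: I*sqrt(254274) ≈ 504.26*I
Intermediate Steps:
sqrt(-254817 + Z(543)) = sqrt(-254817 + 543) = sqrt(-254274) = I*sqrt(254274)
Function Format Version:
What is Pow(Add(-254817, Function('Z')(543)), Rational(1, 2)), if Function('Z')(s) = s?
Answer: Mul(I, Pow(254274, Rational(1, 2))) ≈ Mul(504.26, I)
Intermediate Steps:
Pow(Add(-254817, Function('Z')(543)), Rational(1, 2)) = Pow(Add(-254817, 543), Rational(1, 2)) = Pow(-254274, Rational(1, 2)) = Mul(I, Pow(254274, Rational(1, 2)))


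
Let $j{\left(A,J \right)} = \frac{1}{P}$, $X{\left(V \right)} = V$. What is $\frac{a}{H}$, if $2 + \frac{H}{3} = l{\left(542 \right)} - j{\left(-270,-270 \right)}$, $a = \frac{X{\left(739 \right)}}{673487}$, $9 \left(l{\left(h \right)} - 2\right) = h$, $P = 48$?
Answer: $\frac{35472}{5838458803} \approx 6.0756 \cdot 10^{-6}$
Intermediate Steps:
$l{\left(h \right)} = 2 + \frac{h}{9}$
$a = \frac{739}{673487} \approx 0.0010973$
$j{\left(A,J \right)} = \frac{1}{48}$
$H = \frac{8669}{48}$ ($H = -6 + 3 \left(\left(2 + \frac{1}{9} \cdot 542\right) - \frac{1}{48}\right) = -6 + 3 \left(\left(2 + \frac{542}{9}\right) - \frac{1}{48}\right) = -6 + 3 \left(\frac{560}{9} - \frac{1}{48}\right) = -6 + 3 \cdot \frac{8957}{144} = -6 + \frac{8957}{48} = \frac{8669}{48} \approx 180.6$)
$\frac{a}{H} = \frac{739}{673487 \cdot \frac{8669}{48}} = \frac{739}{673487} \cdot \frac{48}{8669} = \frac{35472}{5838458803}$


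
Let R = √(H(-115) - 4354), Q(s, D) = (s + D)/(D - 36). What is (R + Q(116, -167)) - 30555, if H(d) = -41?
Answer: -6202614/203 + I*√4395 ≈ -30555.0 + 66.295*I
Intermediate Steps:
Q(s, D) = (D + s)/(-36 + D)
R = I*√4395 (R = √(-41 - 4354) = √(-4395) = I*√4395 ≈ 66.295*I)
(R + Q(116, -167)) - 30555 = (I*√4395 + (-167 + 116)/(-36 - 167)) - 30555 = (I*√4395 - 51/(-203)) - 30555 = (I*√4395 - 1/203*(-51)) - 30555 = (I*√4395 + 51/203) - 30555 = (51/203 + I*√4395) - 30555 = -6202614/203 + I*√4395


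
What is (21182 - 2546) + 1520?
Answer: 20156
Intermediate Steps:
(21182 - 2546) + 1520 = 18636 + 1520 = 20156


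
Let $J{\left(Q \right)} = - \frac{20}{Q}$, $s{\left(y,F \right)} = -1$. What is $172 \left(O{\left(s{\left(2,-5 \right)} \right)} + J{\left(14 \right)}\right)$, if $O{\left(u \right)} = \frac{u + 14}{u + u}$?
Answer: $- \frac{9546}{7} \approx -1363.7$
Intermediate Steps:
$O{\left(u \right)} = \frac{14 + u}{2 u}$
$172 \left(O{\left(s{\left(2,-5 \right)} \right)} + J{\left(14 \right)}\right) = 172 \left(\frac{14 - 1}{2 \left(-1\right)} - \frac{20}{14}\right) = 172 \left(\frac{1}{2} \left(-1\right) 13 - \frac{10}{7}\right) = 172 \left(- \frac{13}{2} - \frac{10}{7}\right) = 172 \left(- \frac{111}{14}\right) = - \frac{9546}{7}$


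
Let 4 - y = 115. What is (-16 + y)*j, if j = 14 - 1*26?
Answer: 1524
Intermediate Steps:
j = -12 (j = 14 - 26 = -12)
y = -111 (y = 4 - 1*115 = 4 - 115 = -111)
(-16 + y)*j = (-16 - 111)*(-12) = -127*(-12) = 1524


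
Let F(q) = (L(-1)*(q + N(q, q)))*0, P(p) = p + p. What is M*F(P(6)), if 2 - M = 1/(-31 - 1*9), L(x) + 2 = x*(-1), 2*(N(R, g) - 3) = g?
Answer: 0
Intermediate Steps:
N(R, g) = 3 + g/2
L(x) = -2 - x (L(x) = -2 + x*(-1) = -2 - x)
P(p) = 2*p
M = 81/40 (M = 2 - 1/(-31 - 1*9) = 2 - 1/(-31 - 9) = 2 - 1/(-40) = 2 - 1*(-1/40) = 2 + 1/40 = 81/40 ≈ 2.0250)
F(q) = 0 (F(q) = ((-2 - 1*(-1))*(q + (3 + q/2)))*0 = ((-2 + 1)*(3 + 3*q/2))*0 = -(3 + 3*q/2)*0 = (-3 - 3*q/2)*0 = 0)
M*F(P(6)) = (81/40)*0 = 0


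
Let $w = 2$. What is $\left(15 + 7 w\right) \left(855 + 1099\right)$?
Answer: $56666$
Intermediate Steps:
$\left(15 + 7 w\right) \left(855 + 1099\right) = \left(15 + 7 \cdot 2\right) \left(855 + 1099\right) = \left(15 + 14\right) 1954 = 29 \cdot 1954 = 56666$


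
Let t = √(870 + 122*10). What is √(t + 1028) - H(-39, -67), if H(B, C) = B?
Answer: 39 + √(1028 + √2090) ≈ 71.768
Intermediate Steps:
t = √2090 (t = √(870 + 1220) = √2090 ≈ 45.716)
√(t + 1028) - H(-39, -67) = √(√2090 + 1028) - 1*(-39) = √(1028 + √2090) + 39 = 39 + √(1028 + √2090)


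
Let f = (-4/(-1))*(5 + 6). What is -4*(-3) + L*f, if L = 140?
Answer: 6172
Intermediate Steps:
f = 44 (f = -4*(-1)*11 = 4*11 = 44)
-4*(-3) + L*f = -4*(-3) + 140*44 = 12 + 6160 = 6172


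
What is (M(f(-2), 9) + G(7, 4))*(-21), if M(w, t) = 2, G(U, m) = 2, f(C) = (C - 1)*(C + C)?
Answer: -84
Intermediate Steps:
f(C) = 2*C*(-1 + C) (f(C) = (-1 + C)*(2*C) = 2*C*(-1 + C))
(M(f(-2), 9) + G(7, 4))*(-21) = (2 + 2)*(-21) = 4*(-21) = -84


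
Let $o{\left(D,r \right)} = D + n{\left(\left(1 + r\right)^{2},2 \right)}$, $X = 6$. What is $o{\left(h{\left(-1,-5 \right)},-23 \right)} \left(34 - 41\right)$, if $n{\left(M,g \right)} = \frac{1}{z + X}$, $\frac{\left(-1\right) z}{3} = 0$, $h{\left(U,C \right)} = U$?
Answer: $\frac{35}{6} \approx 5.8333$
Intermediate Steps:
$z = 0$ ($z = \left(-3\right) 0 = 0$)
$n{\left(M,g \right)} = \frac{1}{6}$ ($n{\left(M,g \right)} = \frac{1}{0 + 6} = \frac{1}{6}$)
$o{\left(D,r \right)} = \frac{1}{6} + D$ ($o{\left(D,r \right)} = D + \frac{1}{6} = \frac{1}{6} + D$)
$o{\left(h{\left(-1,-5 \right)},-23 \right)} \left(34 - 41\right) = \left(\frac{1}{6} - 1\right) \left(34 - 41\right) = \left(- \frac{5}{6}\right) \left(-7\right) = \frac{35}{6}$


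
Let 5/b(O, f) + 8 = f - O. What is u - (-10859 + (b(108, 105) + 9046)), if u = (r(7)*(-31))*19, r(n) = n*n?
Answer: -297523/11 ≈ -27048.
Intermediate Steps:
r(n) = n²
b(O, f) = 5/(-8 + f - O) (b(O, f) = 5/(-8 + (f - O)) = 5/(-8 + f - O))
u = -28861 (u = (7²*(-31))*19 = (49*(-31))*19 = -1519*19 = -28861)
u - (-10859 + (b(108, 105) + 9046)) = -28861 - (-10859 + (5/(-8 + 105 - 1*108) + 9046)) = -28861 - (-10859 + (5/(-8 + 105 - 108) + 9046)) = -28861 - (-10859 + (5/(-11) + 9046)) = -28861 - (-10859 + (5*(-1/11) + 9046)) = -28861 - (-10859 + (-5/11 + 9046)) = -28861 - (-10859 + 99501/11) = -28861 - 1*(-19948/11) = -28861 + 19948/11 = -297523/11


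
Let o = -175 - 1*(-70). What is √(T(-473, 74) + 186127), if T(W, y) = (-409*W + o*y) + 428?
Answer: √372242 ≈ 610.12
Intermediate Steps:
o = -105 (o = -175 + 70 = -105)
T(W, y) = 428 - 409*W - 105*y (T(W, y) = (-409*W - 105*y) + 428 = 428 - 409*W - 105*y)
√(T(-473, 74) + 186127) = √((428 - 409*(-473) - 105*74) + 186127) = √((428 + 193457 - 7770) + 186127) = √(186115 + 186127) = √372242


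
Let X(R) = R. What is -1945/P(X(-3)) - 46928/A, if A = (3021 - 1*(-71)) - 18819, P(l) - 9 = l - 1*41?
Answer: 6446299/110089 ≈ 58.555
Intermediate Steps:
P(l) = -32 + l (P(l) = 9 + (l - 1*41) = 9 + (l - 41) = 9 + (-41 + l) = -32 + l)
A = -15727 (A = (3021 + 71) - 18819 = 3092 - 18819 = -15727)
-1945/P(X(-3)) - 46928/A = -1945/(-32 - 3) - 46928/(-15727) = -1945/(-35) - 46928*(-1/15727) = -1945*(-1/35) + 46928/15727 = 389/7 + 46928/15727 = 6446299/110089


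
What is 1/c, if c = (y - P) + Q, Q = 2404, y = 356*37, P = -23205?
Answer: 1/38781 ≈ 2.5786e-5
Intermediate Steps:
y = 13172
c = 38781 (c = (13172 - 1*(-23205)) + 2404 = (13172 + 23205) + 2404 = 36377 + 2404 = 38781)
1/c = 1/38781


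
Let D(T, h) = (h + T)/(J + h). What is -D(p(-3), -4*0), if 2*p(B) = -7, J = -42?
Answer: -1/12 ≈ -0.083333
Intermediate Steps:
p(B) = -7/2 (p(B) = (½)*(-7) = -7/2)
D(T, h) = (T + h)/(-42 + h) (D(T, h) = (h + T)/(-42 + h) = (T + h)/(-42 + h))
-D(p(-3), -4*0) = -(-7/2 - 4*0)/(-42 - 4*0) = -(-7/2 + 0)/(-42 + 0) = -(-7)/((-42)*2) = -(-1)*(-7)/(42*2) = -1*1/12 = -1/12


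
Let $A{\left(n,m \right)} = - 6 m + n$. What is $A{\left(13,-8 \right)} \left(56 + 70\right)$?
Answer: $7686$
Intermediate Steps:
$A{\left(n,m \right)} = n - 6 m$
$A{\left(13,-8 \right)} \left(56 + 70\right) = \left(13 - -48\right) \left(56 + 70\right) = \left(13 + 48\right) 126 = 61 \cdot 126 = 7686$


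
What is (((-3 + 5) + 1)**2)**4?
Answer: 6561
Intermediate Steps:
(((-3 + 5) + 1)**2)**4 = ((2 + 1)**2)**4 = (3**2)**4 = 9**4 = 6561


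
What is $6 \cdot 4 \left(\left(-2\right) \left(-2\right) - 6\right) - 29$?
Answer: $-77$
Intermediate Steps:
$6 \cdot 4 \left(\left(-2\right) \left(-2\right) - 6\right) - 29 = 24 \left(4 - 6\right) - 29 = 24 \left(-2\right) - 29 = -48 - 29 = -77$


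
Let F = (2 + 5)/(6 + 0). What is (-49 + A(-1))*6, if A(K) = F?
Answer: -287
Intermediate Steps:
F = 7/6 ≈ 1.1667
A(K) = 7/6
(-49 + A(-1))*6 = (-49 + 7/6)*6 = -287/6*6 = -287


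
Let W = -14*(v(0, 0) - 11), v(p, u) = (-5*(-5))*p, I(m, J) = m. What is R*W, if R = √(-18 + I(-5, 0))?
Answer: 154*I*√23 ≈ 738.56*I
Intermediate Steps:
v(p, u) = 25*p
W = 154 (W = -14*(25*0 - 11) = -14*(0 - 11) = -14*(-11) = 154)
R = I*√23 (R = √(-18 - 5) = √(-23) = I*√23 ≈ 4.7958*I)
R*W = (I*√23)*154 = 154*I*√23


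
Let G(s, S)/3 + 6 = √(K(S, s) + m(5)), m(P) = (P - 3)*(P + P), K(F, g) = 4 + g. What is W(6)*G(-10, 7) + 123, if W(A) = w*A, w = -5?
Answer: 663 - 90*√14 ≈ 326.25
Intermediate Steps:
m(P) = 2*P*(-3 + P) (m(P) = (-3 + P)*(2*P) = 2*P*(-3 + P))
W(A) = -5*A
G(s, S) = -18 + 3*√(24 + s) (G(s, S) = -18 + 3*√((4 + s) + 2*5*(-3 + 5)) = -18 + 3*√((4 + s) + 2*5*2) = -18 + 3*√((4 + s) + 20) = -18 + 3*√(24 + s))
W(6)*G(-10, 7) + 123 = (-5*6)*(-18 + 3*√(24 - 10)) + 123 = -30*(-18 + 3*√14) + 123 = (540 - 90*√14) + 123 = 663 - 90*√14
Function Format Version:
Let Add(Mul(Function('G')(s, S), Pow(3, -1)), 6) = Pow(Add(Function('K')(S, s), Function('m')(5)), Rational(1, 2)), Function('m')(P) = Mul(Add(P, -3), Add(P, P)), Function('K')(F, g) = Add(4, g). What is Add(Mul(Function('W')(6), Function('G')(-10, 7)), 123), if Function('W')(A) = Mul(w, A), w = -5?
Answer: Add(663, Mul(-90, Pow(14, Rational(1, 2)))) ≈ 326.25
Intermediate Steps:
Function('m')(P) = Mul(2, P, Add(-3, P)) (Function('m')(P) = Mul(Add(-3, P), Mul(2, P)) = Mul(2, P, Add(-3, P)))
Function('W')(A) = Mul(-5, A)
Function('G')(s, S) = Add(-18, Mul(3, Pow(Add(24, s), Rational(1, 2)))) (Function('G')(s, S) = Add(-18, Mul(3, Pow(Add(Add(4, s), Mul(2, 5, Add(-3, 5))), Rational(1, 2)))) = Add(-18, Mul(3, Pow(Add(Add(4, s), Mul(2, 5, 2)), Rational(1, 2)))) = Add(-18, Mul(3, Pow(Add(Add(4, s), 20), Rational(1, 2)))) = Add(-18, Mul(3, Pow(Add(24, s), Rational(1, 2)))))
Add(Mul(Function('W')(6), Function('G')(-10, 7)), 123) = Add(Mul(Mul(-5, 6), Add(-18, Mul(3, Pow(Add(24, -10), Rational(1, 2))))), 123) = Add(Mul(-30, Add(-18, Mul(3, Pow(14, Rational(1, 2))))), 123) = Add(Add(540, Mul(-90, Pow(14, Rational(1, 2)))), 123) = Add(663, Mul(-90, Pow(14, Rational(1, 2))))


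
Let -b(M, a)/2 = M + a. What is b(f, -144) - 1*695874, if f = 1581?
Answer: -698748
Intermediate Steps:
b(M, a) = -2*M - 2*a (b(M, a) = -2*(M + a) = -2*M - 2*a)
b(f, -144) - 1*695874 = (-2*1581 - 2*(-144)) - 1*695874 = (-3162 + 288) - 695874 = -2874 - 695874 = -698748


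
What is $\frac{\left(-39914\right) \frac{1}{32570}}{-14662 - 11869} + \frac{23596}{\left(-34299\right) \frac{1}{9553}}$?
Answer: $- \frac{97391161362227837}{14819134533165} \approx -6572.0$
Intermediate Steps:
$\frac{\left(-39914\right) \frac{1}{32570}}{-14662 - 11869} + \frac{23596}{\left(-34299\right) \frac{1}{9553}} = - \frac{19957}{16285 \left(-26531\right)} + \frac{23596}{- \frac{34299}{9553}} = \left(- \frac{19957}{16285}\right) \left(- \frac{1}{26531}\right) + 23596 \left(- \frac{9553}{34299}\right) = \frac{19957}{432057335} - \frac{225412588}{34299} = - \frac{97391161362227837}{14819134533165}$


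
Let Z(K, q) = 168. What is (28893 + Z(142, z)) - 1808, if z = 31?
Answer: 27253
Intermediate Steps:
(28893 + Z(142, z)) - 1808 = (28893 + 168) - 1808 = 29061 - 1808 = 27253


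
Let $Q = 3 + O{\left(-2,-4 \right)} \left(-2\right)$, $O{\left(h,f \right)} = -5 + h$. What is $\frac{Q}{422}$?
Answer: $\frac{17}{422} \approx 0.040284$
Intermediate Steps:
$Q = 17$ ($Q = 3 + \left(-5 - 2\right) \left(-2\right) = 3 - -14 = 3 + 14 = 17$)
$\frac{Q}{422} = \frac{17}{422}$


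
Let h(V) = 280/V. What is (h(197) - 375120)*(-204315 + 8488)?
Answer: 14471294143720/197 ≈ 7.3458e+10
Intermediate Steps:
(h(197) - 375120)*(-204315 + 8488) = (280/197 - 375120)*(-204315 + 8488) = (280*(1/197) - 375120)*(-195827) = (280/197 - 375120)*(-195827) = -73898360/197*(-195827) = 14471294143720/197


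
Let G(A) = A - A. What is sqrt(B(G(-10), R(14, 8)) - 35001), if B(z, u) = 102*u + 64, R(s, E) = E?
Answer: I*sqrt(34121) ≈ 184.72*I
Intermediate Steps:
G(A) = 0
B(z, u) = 64 + 102*u
sqrt(B(G(-10), R(14, 8)) - 35001) = sqrt((64 + 102*8) - 35001) = sqrt((64 + 816) - 35001) = sqrt(880 - 35001) = sqrt(-34121) = I*sqrt(34121)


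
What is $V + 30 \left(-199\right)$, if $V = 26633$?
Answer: $20663$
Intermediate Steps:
$V + 30 \left(-199\right) = 26633 + 30 \left(-199\right) = 26633 - 5970 = 20663$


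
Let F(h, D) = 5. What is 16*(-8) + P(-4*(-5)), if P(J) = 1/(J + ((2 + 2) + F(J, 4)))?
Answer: -3711/29 ≈ -127.97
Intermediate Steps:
P(J) = 1/(9 + J) (P(J) = 1/(J + ((2 + 2) + 5)) = 1/(J + (4 + 5)) = 1/(J + 9) = 1/(9 + J))
16*(-8) + P(-4*(-5)) = 16*(-8) + 1/(9 - 4*(-5)) = -128 + 1/(9 + 20) = -128 + 1/29 = -3711/29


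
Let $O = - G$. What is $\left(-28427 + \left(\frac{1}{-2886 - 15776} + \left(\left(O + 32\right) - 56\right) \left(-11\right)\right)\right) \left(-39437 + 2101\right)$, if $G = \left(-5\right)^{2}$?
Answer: $\frac{9715683258476}{9331} \approx 1.0412 \cdot 10^{9}$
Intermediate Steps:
$G = 25$
$O = -25$ ($O = \left(-1\right) 25 = -25$)
$\left(-28427 + \left(\frac{1}{-2886 - 15776} + \left(\left(O + 32\right) - 56\right) \left(-11\right)\right)\right) \left(-39437 + 2101\right) = \left(-28427 + \left(\frac{1}{-2886 - 15776} + \left(\left(-25 + 32\right) - 56\right) \left(-11\right)\right)\right) \left(-39437 + 2101\right) = \left(-28427 + \left(\frac{1}{-18662} + \left(7 - 56\right) \left(-11\right)\right)\right) \left(-37336\right) = \left(-28427 - - \frac{10058817}{18662}\right) \left(-37336\right) = \left(-28427 + \left(- \frac{1}{18662} + 539\right)\right) \left(-37336\right) = \left(-28427 + \frac{10058817}{18662}\right) \left(-37336\right) = \left(- \frac{520445857}{18662}\right) \left(-37336\right) = \frac{9715683258476}{9331}$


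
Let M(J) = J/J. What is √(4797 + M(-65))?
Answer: √4798 ≈ 69.268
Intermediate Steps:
M(J) = 1
√(4797 + M(-65)) = √(4797 + 1) = √4798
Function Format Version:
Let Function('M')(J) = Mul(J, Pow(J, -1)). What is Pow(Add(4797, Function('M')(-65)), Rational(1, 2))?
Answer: Pow(4798, Rational(1, 2)) ≈ 69.268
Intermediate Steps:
Function('M')(J) = 1
Pow(Add(4797, Function('M')(-65)), Rational(1, 2)) = Pow(Add(4797, 1), Rational(1, 2)) = Pow(4798, Rational(1, 2))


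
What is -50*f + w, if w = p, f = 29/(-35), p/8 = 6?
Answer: 626/7 ≈ 89.429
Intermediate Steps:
p = 48 (p = 8*6 = 48)
f = -29/35 (f = 29*(-1/35) = -29/35 ≈ -0.82857)
w = 48
-50*f + w = -50*(-29/35) + 48 = 290/7 + 48 = 626/7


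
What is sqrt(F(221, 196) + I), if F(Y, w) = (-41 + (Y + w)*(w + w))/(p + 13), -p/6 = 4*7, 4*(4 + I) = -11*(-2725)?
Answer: sqrt(618442715)/310 ≈ 80.221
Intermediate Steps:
I = 29959/4 (I = -4 + (-11*(-2725))/4 = -4 + (1/4)*29975 = -4 + 29975/4 = 29959/4 ≈ 7489.8)
p = -168 (p = -24*7 = -6*28 = -168)
F(Y, w) = 41/155 - 2*w*(Y + w)/155 (F(Y, w) = (-41 + (Y + w)*(w + w))/(-168 + 13) = (-41 + (Y + w)*(2*w))/(-155) = (-41 + 2*w*(Y + w))*(-1/155) = 41/155 - 2*w*(Y + w)/155)
sqrt(F(221, 196) + I) = sqrt((41/155 - 2/155*196**2 - 2/155*221*196) + 29959/4) = sqrt((41/155 - 2/155*38416 - 86632/155) + 29959/4) = sqrt((41/155 - 76832/155 - 86632/155) + 29959/4) = sqrt(-163423/155 + 29959/4) = sqrt(3989953/620) = sqrt(618442715)/310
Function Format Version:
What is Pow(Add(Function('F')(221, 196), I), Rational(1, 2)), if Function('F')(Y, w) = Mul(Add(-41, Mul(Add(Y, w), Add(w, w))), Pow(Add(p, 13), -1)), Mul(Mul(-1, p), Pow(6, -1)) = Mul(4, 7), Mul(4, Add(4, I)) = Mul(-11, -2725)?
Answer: Mul(Rational(1, 310), Pow(618442715, Rational(1, 2))) ≈ 80.221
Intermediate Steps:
I = Rational(29959, 4) (I = Add(-4, Mul(Rational(1, 4), Mul(-11, -2725))) = Add(-4, Mul(Rational(1, 4), 29975)) = Add(-4, Rational(29975, 4)) = Rational(29959, 4) ≈ 7489.8)
p = -168 (p = Mul(-6, Mul(4, 7)) = Mul(-6, 28) = -168)
Function('F')(Y, w) = Add(Rational(41, 155), Mul(Rational(-2, 155), w, Add(Y, w))) (Function('F')(Y, w) = Mul(Add(-41, Mul(Add(Y, w), Add(w, w))), Pow(Add(-168, 13), -1)) = Mul(Add(-41, Mul(Add(Y, w), Mul(2, w))), Pow(-155, -1)) = Mul(Add(-41, Mul(2, w, Add(Y, w))), Rational(-1, 155)) = Add(Rational(41, 155), Mul(Rational(-2, 155), w, Add(Y, w))))
Pow(Add(Function('F')(221, 196), I), Rational(1, 2)) = Pow(Add(Add(Rational(41, 155), Mul(Rational(-2, 155), Pow(196, 2)), Mul(Rational(-2, 155), 221, 196)), Rational(29959, 4)), Rational(1, 2)) = Pow(Add(Add(Rational(41, 155), Mul(Rational(-2, 155), 38416), Rational(-86632, 155)), Rational(29959, 4)), Rational(1, 2)) = Pow(Add(Add(Rational(41, 155), Rational(-76832, 155), Rational(-86632, 155)), Rational(29959, 4)), Rational(1, 2)) = Pow(Add(Rational(-163423, 155), Rational(29959, 4)), Rational(1, 2)) = Pow(Rational(3989953, 620), Rational(1, 2)) = Mul(Rational(1, 310), Pow(618442715, Rational(1, 2)))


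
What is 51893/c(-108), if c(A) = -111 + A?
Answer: -51893/219 ≈ -236.95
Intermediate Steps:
51893/c(-108) = 51893/(-111 - 108) = 51893/(-219) = 51893*(-1/219) = -51893/219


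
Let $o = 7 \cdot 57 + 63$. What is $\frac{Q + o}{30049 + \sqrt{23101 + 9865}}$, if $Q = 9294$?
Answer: $\frac{293158044}{902909435} - \frac{9756 \sqrt{32966}}{902909435} \approx 0.32272$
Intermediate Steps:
$o = 462$ ($o = 399 + 63 = 462$)
$\frac{Q + o}{30049 + \sqrt{23101 + 9865}} = \frac{9294 + 462}{30049 + \sqrt{23101 + 9865}} = \frac{9756}{30049 + \sqrt{32966}}$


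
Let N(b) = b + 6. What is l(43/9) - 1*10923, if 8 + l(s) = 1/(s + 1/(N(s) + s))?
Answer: -66688771/6101 ≈ -10931.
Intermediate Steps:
N(b) = 6 + b
l(s) = -8 + 1/(s + 1/(6 + 2*s)) (l(s) = -8 + 1/(s + 1/((6 + s) + s)) = -8 + 1/(s + 1/(6 + 2*s)))
l(43/9) - 1*10923 = 2*(-1 - 989/9 - 8*(43/9)²)/(1 + 2*(43/9)² + 6*(43/9)) - 1*10923 = 2*(-1 - 989/9 - 8*(43*(⅑))²)/(1 + 2*(43*(⅑))² + 6*(43*(⅑))) - 10923 = 2*(-1 - 23*43/9 - 8*(43/9)²)/(1 + 2*(43/9)² + 6*(43/9)) - 10923 = 2*(-1 - 989/9 - 8*1849/81)/(1 + 2*(1849/81) + 86/3) - 10923 = 2*(-1 - 989/9 - 14792/81)/(1 + 3698/81 + 86/3) - 10923 = 2*(-23774/81)/(6101/81) - 10923 = 2*(81/6101)*(-23774/81) - 10923 = -47548/6101 - 10923 = -66688771/6101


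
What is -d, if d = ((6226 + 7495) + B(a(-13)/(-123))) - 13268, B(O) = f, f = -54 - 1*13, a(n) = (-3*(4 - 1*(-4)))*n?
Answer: -386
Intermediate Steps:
a(n) = -24*n (a(n) = (-3*(4 + 4))*n = (-3*8)*n = -24*n)
f = -67 (f = -54 - 13 = -67)
B(O) = -67
d = 386 (d = ((6226 + 7495) - 67) - 13268 = (13721 - 67) - 13268 = 13654 - 13268 = 386)
-d = -1*386 = -386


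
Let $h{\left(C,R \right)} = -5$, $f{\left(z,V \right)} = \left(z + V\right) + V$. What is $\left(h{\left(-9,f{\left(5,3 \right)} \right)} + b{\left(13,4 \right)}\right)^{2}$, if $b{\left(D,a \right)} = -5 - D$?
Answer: $529$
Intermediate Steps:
$f{\left(z,V \right)} = z + 2 V$ ($f{\left(z,V \right)} = \left(V + z\right) + V = z + 2 V$)
$\left(h{\left(-9,f{\left(5,3 \right)} \right)} + b{\left(13,4 \right)}\right)^{2} = \left(-5 - 18\right)^{2} = \left(-23\right)^{2} = 529$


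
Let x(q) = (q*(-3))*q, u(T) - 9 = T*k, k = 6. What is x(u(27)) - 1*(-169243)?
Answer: 81520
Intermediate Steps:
u(T) = 9 + 6*T (u(T) = 9 + T*6 = 9 + 6*T)
x(q) = -3*q² (x(q) = (-3*q)*q = -3*q²)
x(u(27)) - 1*(-169243) = -3*(9 + 6*27)² - 1*(-169243) = -3*(9 + 162)² + 169243 = -3*171² + 169243 = -3*29241 + 169243 = -87723 + 169243 = 81520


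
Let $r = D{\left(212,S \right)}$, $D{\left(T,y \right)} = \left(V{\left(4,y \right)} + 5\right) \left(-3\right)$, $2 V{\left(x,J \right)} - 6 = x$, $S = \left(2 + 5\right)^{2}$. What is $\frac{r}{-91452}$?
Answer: $\frac{5}{15242} \approx 0.00032804$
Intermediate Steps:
$S = 49$ ($S = 7^{2} = 49$)
$V{\left(x,J \right)} = 3 + \frac{x}{2}$
$D{\left(T,y \right)} = -30$ ($D{\left(T,y \right)} = \left(\left(3 + \frac{1}{2} \cdot 4\right) + 5\right) \left(-3\right) = \left(\left(3 + 2\right) + 5\right) \left(-3\right) = \left(5 + 5\right) \left(-3\right) = 10 \left(-3\right) = -30$)
$r = -30$
$\frac{r}{-91452} = - \frac{30}{-91452} = \left(-30\right) \left(- \frac{1}{91452}\right) = \frac{5}{15242}$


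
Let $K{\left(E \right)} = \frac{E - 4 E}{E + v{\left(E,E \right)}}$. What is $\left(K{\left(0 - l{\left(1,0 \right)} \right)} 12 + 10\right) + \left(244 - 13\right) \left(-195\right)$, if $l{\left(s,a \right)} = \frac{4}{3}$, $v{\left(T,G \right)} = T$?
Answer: $-45053$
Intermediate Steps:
$l{\left(s,a \right)} = \frac{4}{3}$ ($l{\left(s,a \right)} = 4 \cdot \frac{1}{3} = \frac{4}{3}$)
$K{\left(E \right)} = - \frac{3}{2}$ ($K{\left(E \right)} = \frac{E - 4 E}{E + E} = \frac{\left(-3\right) E}{2 E} = - 3 E \frac{1}{2 E} = - \frac{3}{2}$)
$\left(K{\left(0 - l{\left(1,0 \right)} \right)} 12 + 10\right) + \left(244 - 13\right) \left(-195\right) = \left(\left(- \frac{3}{2}\right) 12 + 10\right) + \left(244 - 13\right) \left(-195\right) = \left(-18 + 10\right) + 231 \left(-195\right) = -8 - 45045 = -45053$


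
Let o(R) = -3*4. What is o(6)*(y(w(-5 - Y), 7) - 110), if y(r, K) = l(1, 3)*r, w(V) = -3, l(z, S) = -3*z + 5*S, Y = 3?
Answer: 1752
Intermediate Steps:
o(R) = -12
y(r, K) = 12*r (y(r, K) = (-3*1 + 5*3)*r = (-3 + 15)*r = 12*r)
o(6)*(y(w(-5 - Y), 7) - 110) = -12*(12*(-3) - 110) = -12*(-36 - 110) = -12*(-146) = 1752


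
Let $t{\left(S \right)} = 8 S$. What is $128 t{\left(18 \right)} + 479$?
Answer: $18911$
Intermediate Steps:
$128 t{\left(18 \right)} + 479 = 128 \cdot 8 \cdot 18 + 479 = 128 \cdot 144 + 479 = 18432 + 479 = 18911$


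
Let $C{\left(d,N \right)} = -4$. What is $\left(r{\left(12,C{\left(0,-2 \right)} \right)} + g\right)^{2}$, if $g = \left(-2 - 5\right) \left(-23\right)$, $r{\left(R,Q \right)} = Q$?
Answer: $24649$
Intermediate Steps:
$g = 161$ ($g = \left(-2 - 5\right) \left(-23\right) = \left(-7\right) \left(-23\right) = 161$)
$\left(r{\left(12,C{\left(0,-2 \right)} \right)} + g\right)^{2} = \left(-4 + 161\right)^{2} = 157^{2} = 24649$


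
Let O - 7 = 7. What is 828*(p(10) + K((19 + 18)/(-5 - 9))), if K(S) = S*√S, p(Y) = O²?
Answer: 162288 - 7659*I*√518/49 ≈ 1.6229e+5 - 3557.5*I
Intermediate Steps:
O = 14 (O = 7 + 7 = 14)
p(Y) = 196 (p(Y) = 14² = 196)
K(S) = S^(3/2)
828*(p(10) + K((19 + 18)/(-5 - 9))) = 828*(196 + ((19 + 18)/(-5 - 9))^(3/2)) = 828*(196 + (37/(-14))^(3/2)) = 828*(196 + (37*(-1/14))^(3/2)) = 828*(196 + (-37/14)^(3/2)) = 828*(196 - 37*I*√518/196) = 162288 - 7659*I*√518/49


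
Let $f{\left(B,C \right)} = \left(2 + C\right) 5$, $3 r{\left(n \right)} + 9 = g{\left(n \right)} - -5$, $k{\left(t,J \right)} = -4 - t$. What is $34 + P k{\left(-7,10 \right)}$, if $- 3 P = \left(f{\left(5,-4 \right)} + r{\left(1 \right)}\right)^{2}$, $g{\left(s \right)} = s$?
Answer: $-87$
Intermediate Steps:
$r{\left(n \right)} = - \frac{4}{3} + \frac{n}{3}$ ($r{\left(n \right)} = -3 + \frac{n - -5}{3} = -3 + \frac{n + 5}{3} = -3 + \frac{5 + n}{3} = -3 + \left(\frac{5}{3} + \frac{n}{3}\right) = - \frac{4}{3} + \frac{n}{3}$)
$f{\left(B,C \right)} = 10 + 5 C$
$P = - \frac{121}{3}$ ($P = - \frac{\left(\left(10 + 5 \left(-4\right)\right) + \left(- \frac{4}{3} + \frac{1}{3} \cdot 1\right)\right)^{2}}{3} = - \frac{\left(\left(10 - 20\right) + \left(- \frac{4}{3} + \frac{1}{3}\right)\right)^{2}}{3} = - \frac{\left(-10 - 1\right)^{2}}{3} = - \frac{\left(-11\right)^{2}}{3} = \left(- \frac{1}{3}\right) 121 = - \frac{121}{3} \approx -40.333$)
$34 + P k{\left(-7,10 \right)} = 34 - \frac{121 \left(-4 - -7\right)}{3} = 34 - \frac{121 \left(-4 + 7\right)}{3} = 34 - 121 = -87$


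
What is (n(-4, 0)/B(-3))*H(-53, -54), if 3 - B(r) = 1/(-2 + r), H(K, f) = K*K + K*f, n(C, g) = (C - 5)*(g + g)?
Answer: 0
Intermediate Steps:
n(C, g) = 2*g*(-5 + C) (n(C, g) = (-5 + C)*(2*g) = 2*g*(-5 + C))
H(K, f) = K² + K*f
B(r) = 3 - 1/(-2 + r)
(n(-4, 0)/B(-3))*H(-53, -54) = ((2*0*(-5 - 4))/(((-7 + 3*(-3))/(-2 - 3))))*(-53*(-53 - 54)) = ((2*0*(-9))/(((-7 - 9)/(-5))))*(-53*(-107)) = (0/((-⅕*(-16))))*5671 = (0/(16/5))*5671 = (0*(5/16))*5671 = 0*5671 = 0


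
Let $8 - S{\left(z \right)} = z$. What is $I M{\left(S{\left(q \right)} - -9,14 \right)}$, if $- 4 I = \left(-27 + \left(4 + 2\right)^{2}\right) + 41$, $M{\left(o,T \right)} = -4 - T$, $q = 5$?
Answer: $225$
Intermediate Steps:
$S{\left(z \right)} = 8 - z$
$I = - \frac{25}{2}$ ($I = - \frac{\left(-27 + \left(4 + 2\right)^{2}\right) + 41}{4} = - \frac{\left(-27 + 6^{2}\right) + 41}{4} = - \frac{\left(-27 + 36\right) + 41}{4} = - \frac{9 + 41}{4} = \left(- \frac{1}{4}\right) 50 = - \frac{25}{2} \approx -12.5$)
$I M{\left(S{\left(q \right)} - -9,14 \right)} = - \frac{25 \left(-4 - 14\right)}{2} = \left(- \frac{25}{2}\right) \left(-18\right) = 225$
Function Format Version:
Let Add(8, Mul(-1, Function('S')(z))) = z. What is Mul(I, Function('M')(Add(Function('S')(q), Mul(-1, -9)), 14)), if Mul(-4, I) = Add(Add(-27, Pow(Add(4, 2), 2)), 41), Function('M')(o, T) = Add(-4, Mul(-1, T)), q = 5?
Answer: 225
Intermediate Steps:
Function('S')(z) = Add(8, Mul(-1, z))
I = Rational(-25, 2) (I = Mul(Rational(-1, 4), Add(Add(-27, Pow(Add(4, 2), 2)), 41)) = Mul(Rational(-1, 4), Add(Add(-27, Pow(6, 2)), 41)) = Mul(Rational(-1, 4), Add(Add(-27, 36), 41)) = Mul(Rational(-1, 4), Add(9, 41)) = Mul(Rational(-1, 4), 50) = Rational(-25, 2) ≈ -12.500)
Mul(I, Function('M')(Add(Function('S')(q), Mul(-1, -9)), 14)) = Mul(Rational(-25, 2), Add(-4, Mul(-1, 14))) = Mul(Rational(-25, 2), Add(-4, -14)) = Mul(Rational(-25, 2), -18) = 225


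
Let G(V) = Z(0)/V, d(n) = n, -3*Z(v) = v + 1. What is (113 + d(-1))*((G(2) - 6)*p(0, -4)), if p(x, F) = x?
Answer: 0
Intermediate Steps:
Z(v) = -⅓ - v/3 (Z(v) = -(v + 1)/3 = -(1 + v)/3 = -⅓ - v/3)
G(V) = -1/(3*V) (G(V) = (-⅓ - ⅓*0)/V = (-⅓ + 0)/V = -1/(3*V))
(113 + d(-1))*((G(2) - 6)*p(0, -4)) = (113 - 1)*((-⅓/2 - 6)*0) = 112*((-⅓*½ - 6)*0) = 112*((-⅙ - 6)*0) = 112*(-37/6*0) = 112*0 = 0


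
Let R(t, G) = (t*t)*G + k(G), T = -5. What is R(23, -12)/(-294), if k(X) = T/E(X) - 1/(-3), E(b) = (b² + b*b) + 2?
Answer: 1104497/51156 ≈ 21.591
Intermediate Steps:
E(b) = 2 + 2*b² (E(b) = (b² + b²) + 2 = 2*b² + 2 = 2 + 2*b²)
k(X) = ⅓ - 5/(2 + 2*X²) (k(X) = -5/(2 + 2*X²) - 1/(-3) = -5/(2 + 2*X²) - 1*(-⅓) = -5/(2 + 2*X²) + ⅓ = ⅓ - 5/(2 + 2*X²))
R(t, G) = G*t² + (-13 + 2*G²)/(6*(1 + G²)) (R(t, G) = (t*t)*G + (-13 + 2*G²)/(6*(1 + G²)) = t²*G + (-13 + 2*G²)/(6*(1 + G²)) = G*t² + (-13 + 2*G²)/(6*(1 + G²)))
R(23, -12)/(-294) = ((-15 + 2*(1 + (-12)²)*(1 + 3*(-12)*23²))/(6*(1 + (-12)²)))/(-294) = ((-15 + 2*(1 + 144)*(1 + 3*(-12)*529))/(6*(1 + 144)))*(-1/294) = ((⅙)*(-15 + 2*145*(1 - 19044))/145)*(-1/294) = ((⅙)*(1/145)*(-15 + 2*145*(-19043)))*(-1/294) = ((⅙)*(1/145)*(-15 - 5522470))*(-1/294) = ((⅙)*(1/145)*(-5522485))*(-1/294) = -1104497/174*(-1/294) = 1104497/51156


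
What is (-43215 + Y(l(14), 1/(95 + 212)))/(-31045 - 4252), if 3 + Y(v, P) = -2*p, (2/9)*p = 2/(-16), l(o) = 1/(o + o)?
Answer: 345735/282376 ≈ 1.2244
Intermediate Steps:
l(o) = 1/(2*o)
p = -9/16 (p = 9*(2/(-16))/2 = 9*(2*(-1/16))/2 = (9/2)*(-1/8) = -9/16 ≈ -0.56250)
Y(v, P) = -15/8 (Y(v, P) = -3 - 2*(-9/16) = -3 + 9/8 = -15/8)
(-43215 + Y(l(14), 1/(95 + 212)))/(-31045 - 4252) = (-43215 - 15/8)/(-31045 - 4252) = -345735/8/(-35297) = -345735/8*(-1/35297) = 345735/282376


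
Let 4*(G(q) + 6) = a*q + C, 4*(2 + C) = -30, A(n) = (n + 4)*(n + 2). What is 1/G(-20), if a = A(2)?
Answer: -8/1027 ≈ -0.0077897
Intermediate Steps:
A(n) = (2 + n)*(4 + n) (A(n) = (4 + n)*(2 + n) = (2 + n)*(4 + n))
C = -19/2 (C = -2 + (1/4)*(-30) = -2 - 15/2 = -19/2 ≈ -9.5000)
a = 24 (a = 8 + 2**2 + 6*2 = 8 + 4 + 12 = 24)
G(q) = -67/8 + 6*q (G(q) = -6 + (24*q - 19/2)/4 = -6 + (-19/2 + 24*q)/4 = -6 + (-19/8 + 6*q) = -67/8 + 6*q)
1/G(-20) = 1/(-67/8 + 6*(-20)) = 1/(-67/8 - 120) = 1/(-1027/8) = -8/1027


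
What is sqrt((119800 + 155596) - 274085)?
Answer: sqrt(1311) ≈ 36.208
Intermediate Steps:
sqrt((119800 + 155596) - 274085) = sqrt(275396 - 274085) = sqrt(1311)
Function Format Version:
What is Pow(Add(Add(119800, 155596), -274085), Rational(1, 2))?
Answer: Pow(1311, Rational(1, 2)) ≈ 36.208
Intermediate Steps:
Pow(Add(Add(119800, 155596), -274085), Rational(1, 2)) = Pow(Add(275396, -274085), Rational(1, 2)) = Pow(1311, Rational(1, 2))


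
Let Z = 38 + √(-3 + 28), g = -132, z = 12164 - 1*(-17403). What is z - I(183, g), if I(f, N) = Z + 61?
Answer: 29463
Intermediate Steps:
z = 29567 (z = 12164 + 17403 = 29567)
Z = 43 (Z = 38 + √25 = 38 + 5 = 43)
I(f, N) = 104 (I(f, N) = 43 + 61 = 104)
z - I(183, g) = 29567 - 1*104 = 29567 - 104 = 29463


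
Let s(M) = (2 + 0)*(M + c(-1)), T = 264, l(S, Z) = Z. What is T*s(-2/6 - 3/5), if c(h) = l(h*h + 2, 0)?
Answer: -2464/5 ≈ -492.80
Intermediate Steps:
c(h) = 0
s(M) = 2*M (s(M) = (2 + 0)*(M + 0) = 2*M)
T*s(-2/6 - 3/5) = 264*(2*(-2/6 - 3/5)) = 264*(2*(-2*⅙ - 3*⅕)) = 264*(2*(-⅓ - ⅗)) = 264*(2*(-14/15)) = 264*(-28/15) = -2464/5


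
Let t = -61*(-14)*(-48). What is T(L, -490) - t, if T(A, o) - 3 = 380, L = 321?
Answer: 41375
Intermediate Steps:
T(A, o) = 383 (T(A, o) = 3 + 380 = 383)
t = -40992 (t = 854*(-48) = -40992)
T(L, -490) - t = 383 - 1*(-40992) = 383 + 40992 = 41375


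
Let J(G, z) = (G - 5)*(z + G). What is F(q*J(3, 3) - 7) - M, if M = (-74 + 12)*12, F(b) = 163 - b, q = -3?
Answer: 878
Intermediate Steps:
J(G, z) = (-5 + G)*(G + z)
M = -744 (M = -62*12 = -744)
F(q*J(3, 3) - 7) - M = (163 - (-3*(3**2 - 5*3 - 5*3 + 3*3) - 7)) - 1*(-744) = (163 - (-3*(9 - 15 - 15 + 9) - 7)) + 744 = (163 - (-3*(-12) - 7)) + 744 = (163 - (36 - 7)) + 744 = (163 - 1*29) + 744 = (163 - 29) + 744 = 134 + 744 = 878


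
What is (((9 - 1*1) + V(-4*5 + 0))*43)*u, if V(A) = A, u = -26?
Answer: 13416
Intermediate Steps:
(((9 - 1*1) + V(-4*5 + 0))*43)*u = (((9 - 1*1) + (-4*5 + 0))*43)*(-26) = (((9 - 1) + (-20 + 0))*43)*(-26) = ((8 - 20)*43)*(-26) = -12*43*(-26) = -516*(-26) = 13416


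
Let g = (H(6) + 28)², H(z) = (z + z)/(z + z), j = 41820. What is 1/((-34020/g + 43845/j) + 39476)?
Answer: 2344708/92467303491 ≈ 2.5357e-5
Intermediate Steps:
H(z) = 1 (H(z) = (2*z)/((2*z)) = (2*z)*(1/(2*z)) = 1)
g = 841 (g = (1 + 28)² = 29² = 841)
1/((-34020/g + 43845/j) + 39476) = 1/((-34020/841 + 43845/41820) + 39476) = 1/((-34020*1/841 + 43845*(1/41820)) + 39476) = 1/((-34020/841 + 2923/2788) + 39476) = 1/(-92389517/2344708 + 39476) = 1/(92467303491/2344708) = 2344708/92467303491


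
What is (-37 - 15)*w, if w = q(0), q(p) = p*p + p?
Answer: 0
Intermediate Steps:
q(p) = p + p² (q(p) = p² + p = p + p²)
w = 0 (w = 0*(1 + 0) = 0*1 = 0)
(-37 - 15)*w = (-37 - 15)*0 = -52*0 = 0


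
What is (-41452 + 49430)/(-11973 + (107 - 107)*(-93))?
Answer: -7978/11973 ≈ -0.66633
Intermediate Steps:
(-41452 + 49430)/(-11973 + (107 - 107)*(-93)) = 7978/(-11973 + 0*(-93)) = 7978/(-11973 + 0) = 7978/(-11973) = 7978*(-1/11973) = -7978/11973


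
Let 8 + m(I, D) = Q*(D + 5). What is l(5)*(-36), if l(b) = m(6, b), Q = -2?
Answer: 1008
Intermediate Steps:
m(I, D) = -18 - 2*D (m(I, D) = -8 - 2*(D + 5) = -8 - 2*(5 + D) = -8 + (-10 - 2*D) = -18 - 2*D)
l(b) = -18 - 2*b
l(5)*(-36) = (-18 - 2*5)*(-36) = (-18 - 10)*(-36) = -28*(-36) = 1008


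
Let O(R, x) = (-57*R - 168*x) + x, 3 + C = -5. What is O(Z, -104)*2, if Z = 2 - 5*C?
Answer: 29948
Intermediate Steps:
C = -8 (C = -3 - 5 = -8)
Z = 42 (Z = 2 - 5*(-8) = 2 + 40 = 42)
O(R, x) = -167*x - 57*R (O(R, x) = (-168*x - 57*R) + x = -167*x - 57*R)
O(Z, -104)*2 = (-167*(-104) - 57*42)*2 = (17368 - 2394)*2 = 14974*2 = 29948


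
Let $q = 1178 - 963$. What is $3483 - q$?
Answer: $3268$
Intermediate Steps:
$q = 215$
$3483 - q = 3483 - 215 = 3268$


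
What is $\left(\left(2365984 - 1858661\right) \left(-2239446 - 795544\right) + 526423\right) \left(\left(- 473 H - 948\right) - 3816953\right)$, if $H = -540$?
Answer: $5485222195624285907$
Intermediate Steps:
$\left(\left(2365984 - 1858661\right) \left(-2239446 - 795544\right) + 526423\right) \left(\left(- 473 H - 948\right) - 3816953\right) = \left(\left(2365984 - 1858661\right) \left(-2239446 - 795544\right) + 526423\right) \left(\left(\left(-473\right) \left(-540\right) - 948\right) - 3816953\right) = \left(507323 \left(-3034990\right) + 526423\right) \left(\left(255420 - 948\right) - 3816953\right) = \left(-1539720231770 + 526423\right) \left(254472 - 3816953\right) = \left(-1539719705347\right) \left(-3562481\right) = 5485222195624285907$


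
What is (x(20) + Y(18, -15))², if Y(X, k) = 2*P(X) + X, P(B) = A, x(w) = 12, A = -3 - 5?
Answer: 196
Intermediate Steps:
A = -8
P(B) = -8
Y(X, k) = -16 + X (Y(X, k) = 2*(-8) + X = -16 + X)
(x(20) + Y(18, -15))² = (12 + (-16 + 18))² = (12 + 2)² = 14² = 196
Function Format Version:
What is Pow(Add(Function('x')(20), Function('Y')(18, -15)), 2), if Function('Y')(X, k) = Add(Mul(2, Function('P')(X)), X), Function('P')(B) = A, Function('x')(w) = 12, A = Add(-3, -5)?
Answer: 196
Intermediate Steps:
A = -8
Function('P')(B) = -8
Function('Y')(X, k) = Add(-16, X) (Function('Y')(X, k) = Add(Mul(2, -8), X) = Add(-16, X))
Pow(Add(Function('x')(20), Function('Y')(18, -15)), 2) = Pow(Add(12, Add(-16, 18)), 2) = Pow(Add(12, 2), 2) = Pow(14, 2) = 196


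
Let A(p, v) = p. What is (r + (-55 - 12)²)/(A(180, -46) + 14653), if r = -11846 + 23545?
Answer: 16188/14833 ≈ 1.0914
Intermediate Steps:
r = 11699
(r + (-55 - 12)²)/(A(180, -46) + 14653) = (11699 + (-55 - 12)²)/(180 + 14653) = (11699 + (-67)²)/14833 = (11699 + 4489)*(1/14833) = 16188*(1/14833) = 16188/14833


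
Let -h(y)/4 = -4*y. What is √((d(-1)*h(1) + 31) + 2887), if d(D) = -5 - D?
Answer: √2854 ≈ 53.423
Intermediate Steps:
h(y) = 16*y (h(y) = -(-16)*y = 16*y)
√((d(-1)*h(1) + 31) + 2887) = √(((-5 - 1*(-1))*(16*1) + 31) + 2887) = √(((-5 + 1)*16 + 31) + 2887) = √((-4*16 + 31) + 2887) = √((-64 + 31) + 2887) = √(-33 + 2887) = √2854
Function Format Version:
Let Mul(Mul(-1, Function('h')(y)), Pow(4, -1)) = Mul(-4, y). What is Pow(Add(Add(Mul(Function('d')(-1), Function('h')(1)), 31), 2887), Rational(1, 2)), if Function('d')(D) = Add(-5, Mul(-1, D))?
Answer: Pow(2854, Rational(1, 2)) ≈ 53.423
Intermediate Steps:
Function('h')(y) = Mul(16, y) (Function('h')(y) = Mul(-4, Mul(-4, y)) = Mul(16, y))
Pow(Add(Add(Mul(Function('d')(-1), Function('h')(1)), 31), 2887), Rational(1, 2)) = Pow(Add(Add(Mul(Add(-5, Mul(-1, -1)), Mul(16, 1)), 31), 2887), Rational(1, 2)) = Pow(Add(Add(Mul(Add(-5, 1), 16), 31), 2887), Rational(1, 2)) = Pow(Add(Add(Mul(-4, 16), 31), 2887), Rational(1, 2)) = Pow(Add(Add(-64, 31), 2887), Rational(1, 2)) = Pow(Add(-33, 2887), Rational(1, 2)) = Pow(2854, Rational(1, 2))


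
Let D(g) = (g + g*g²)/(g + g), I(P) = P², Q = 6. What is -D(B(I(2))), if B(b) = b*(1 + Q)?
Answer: -785/2 ≈ -392.50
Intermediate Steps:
B(b) = 7*b (B(b) = b*(1 + 6) = b*7 = 7*b)
D(g) = (g + g³)/(2*g) (D(g) = (g + g³)/((2*g)) = (g + g³)*(1/(2*g)) = (g + g³)/(2*g))
-D(B(I(2))) = -(½ + (7*2²)²/2) = -(½ + (7*4)²/2) = -(½ + (½)*28²) = -(½ + (½)*784) = -(½ + 392) = -1*785/2 = -785/2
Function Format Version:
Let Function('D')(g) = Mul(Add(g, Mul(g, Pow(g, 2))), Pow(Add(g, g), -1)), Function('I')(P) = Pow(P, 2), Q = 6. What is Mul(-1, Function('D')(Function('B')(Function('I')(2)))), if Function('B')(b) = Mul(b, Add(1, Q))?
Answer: Rational(-785, 2) ≈ -392.50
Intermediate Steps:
Function('B')(b) = Mul(7, b) (Function('B')(b) = Mul(b, Add(1, 6)) = Mul(b, 7) = Mul(7, b))
Function('D')(g) = Mul(Rational(1, 2), Pow(g, -1), Add(g, Pow(g, 3))) (Function('D')(g) = Mul(Add(g, Pow(g, 3)), Pow(Mul(2, g), -1)) = Mul(Add(g, Pow(g, 3)), Mul(Rational(1, 2), Pow(g, -1))) = Mul(Rational(1, 2), Pow(g, -1), Add(g, Pow(g, 3))))
Mul(-1, Function('D')(Function('B')(Function('I')(2)))) = Mul(-1, Add(Rational(1, 2), Mul(Rational(1, 2), Pow(Mul(7, Pow(2, 2)), 2)))) = Mul(-1, Add(Rational(1, 2), Mul(Rational(1, 2), Pow(Mul(7, 4), 2)))) = Mul(-1, Add(Rational(1, 2), Mul(Rational(1, 2), Pow(28, 2)))) = Mul(-1, Add(Rational(1, 2), Mul(Rational(1, 2), 784))) = Mul(-1, Add(Rational(1, 2), 392)) = Mul(-1, Rational(785, 2)) = Rational(-785, 2)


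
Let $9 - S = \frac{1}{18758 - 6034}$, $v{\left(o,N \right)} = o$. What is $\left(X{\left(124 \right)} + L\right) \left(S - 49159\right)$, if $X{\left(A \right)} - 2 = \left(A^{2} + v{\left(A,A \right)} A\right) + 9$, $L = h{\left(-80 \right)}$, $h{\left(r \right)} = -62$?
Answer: $- \frac{19199932635301}{12724} \approx -1.509 \cdot 10^{9}$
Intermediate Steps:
$S = \frac{114515}{12724}$ ($S = 9 - \frac{1}{18758 - 6034} = 9 - \frac{1}{12724} = \frac{114515}{12724} \approx 8.9999$)
$L = -62$
$X{\left(A \right)} = 11 + 2 A^{2}$ ($X{\left(A \right)} = 2 + \left(\left(A^{2} + A A\right) + 9\right) = 2 + \left(\left(A^{2} + A^{2}\right) + 9\right) = 2 + \left(2 A^{2} + 9\right) = 2 + \left(9 + 2 A^{2}\right) = 11 + 2 A^{2}$)
$\left(X{\left(124 \right)} + L\right) \left(S - 49159\right) = \left(\left(11 + 2 \cdot 124^{2}\right) - 62\right) \left(\frac{114515}{12724} - 49159\right) = \left(\left(11 + 2 \cdot 15376\right) - 62\right) \left(- \frac{625384601}{12724}\right) = \left(\left(11 + 30752\right) - 62\right) \left(- \frac{625384601}{12724}\right) = \left(30763 - 62\right) \left(- \frac{625384601}{12724}\right) = 30701 \left(- \frac{625384601}{12724}\right) = - \frac{19199932635301}{12724}$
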